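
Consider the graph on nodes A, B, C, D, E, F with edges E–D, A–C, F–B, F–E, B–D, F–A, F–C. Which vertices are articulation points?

Removing F increases the component count from 1 to 2, so F is a cut vertex.
By contrast removing B leaves 1 component; it is not a cut vertex. No other vertex is a cut vertex either.

F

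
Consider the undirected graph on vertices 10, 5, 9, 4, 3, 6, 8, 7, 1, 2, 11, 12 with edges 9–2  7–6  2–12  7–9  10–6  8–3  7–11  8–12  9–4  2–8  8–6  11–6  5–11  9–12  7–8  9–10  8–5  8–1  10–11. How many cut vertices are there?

2

Removing 8 increases the component count from 1 to 3, so 8 is a cut vertex.
Removing 9 increases the component count from 1 to 2, so 9 is a cut vertex.
By contrast removing 5 leaves 1 component; it is not a cut vertex. No other vertex is a cut vertex either.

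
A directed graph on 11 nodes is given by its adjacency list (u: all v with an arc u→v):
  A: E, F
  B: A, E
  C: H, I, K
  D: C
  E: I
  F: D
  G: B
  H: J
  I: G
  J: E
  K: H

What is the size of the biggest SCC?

{A, B, C, D, E, F, G, H, I, J, K} are all mutually reachable — one SCC of size 11.
The largest has 11 vertices.

11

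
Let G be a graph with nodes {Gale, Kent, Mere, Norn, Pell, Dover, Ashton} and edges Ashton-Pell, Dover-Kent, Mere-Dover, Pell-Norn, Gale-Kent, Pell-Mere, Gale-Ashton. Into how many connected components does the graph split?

1

Starting from Gale we can reach Gale, Kent, Mere, Norn, Pell, Dover, Ashton. That is one component of size 7.
Total: 1 component.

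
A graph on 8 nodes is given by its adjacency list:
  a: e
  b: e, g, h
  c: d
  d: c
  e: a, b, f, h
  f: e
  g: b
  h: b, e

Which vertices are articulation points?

b, e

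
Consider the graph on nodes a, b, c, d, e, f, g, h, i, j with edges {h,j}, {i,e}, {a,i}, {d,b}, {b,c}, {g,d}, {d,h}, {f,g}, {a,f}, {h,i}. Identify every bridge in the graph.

The edges on the cycle a-f-g-d-h-i-a are not bridges since each lies on that cycle.
But removing e–i disconnects e from i; removing h–j disconnects h from j; removing d–b disconnects d from b; removing c–b disconnects c from b — these are bridges.

b-c, b-d, e-i, h-j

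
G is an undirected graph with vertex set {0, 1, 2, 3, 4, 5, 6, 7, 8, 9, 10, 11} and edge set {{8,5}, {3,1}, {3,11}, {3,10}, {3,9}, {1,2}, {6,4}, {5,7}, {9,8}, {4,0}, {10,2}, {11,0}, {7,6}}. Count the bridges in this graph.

The edges on the cycle 3-9-8-5-7-6-4-0-11-3 are not bridges since each lies on that cycle.
Every edge lies on some cycle, so there are no bridges.

0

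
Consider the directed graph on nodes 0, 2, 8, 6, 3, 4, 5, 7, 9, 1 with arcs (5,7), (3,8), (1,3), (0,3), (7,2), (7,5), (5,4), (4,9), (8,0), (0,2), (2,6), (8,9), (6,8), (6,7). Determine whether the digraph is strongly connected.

There is no directed path from 7 to 1, so the graph is not strongly connected.

No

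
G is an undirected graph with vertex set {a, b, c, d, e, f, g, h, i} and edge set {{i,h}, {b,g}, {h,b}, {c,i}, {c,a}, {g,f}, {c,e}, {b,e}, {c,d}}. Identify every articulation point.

Removing b increases the component count from 1 to 2, so b is a cut vertex.
Removing c increases the component count from 1 to 3, so c is a cut vertex.
Removing g increases the component count from 1 to 2, so g is a cut vertex.
By contrast removing f leaves 1 component; it is not a cut vertex. No other vertex is a cut vertex either.

b, c, g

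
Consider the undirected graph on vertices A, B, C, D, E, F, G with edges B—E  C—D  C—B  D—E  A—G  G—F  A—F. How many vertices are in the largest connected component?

4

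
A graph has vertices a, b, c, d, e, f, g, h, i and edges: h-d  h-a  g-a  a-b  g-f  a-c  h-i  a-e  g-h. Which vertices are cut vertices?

a, g, h

Removing a increases the component count from 1 to 4, so a is a cut vertex.
Removing g increases the component count from 1 to 2, so g is a cut vertex.
Removing h increases the component count from 1 to 3, so h is a cut vertex.
By contrast removing f leaves 1 component; it is not a cut vertex. No other vertex is a cut vertex either.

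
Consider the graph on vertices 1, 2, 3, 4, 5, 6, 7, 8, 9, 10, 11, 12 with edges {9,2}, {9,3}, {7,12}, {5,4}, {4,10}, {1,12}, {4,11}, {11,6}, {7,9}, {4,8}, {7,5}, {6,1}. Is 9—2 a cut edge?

Yes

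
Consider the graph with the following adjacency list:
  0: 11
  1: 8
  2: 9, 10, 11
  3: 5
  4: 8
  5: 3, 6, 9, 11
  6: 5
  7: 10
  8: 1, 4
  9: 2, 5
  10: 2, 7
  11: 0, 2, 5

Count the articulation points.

5

Removing 2 increases the component count from 2 to 3, so 2 is a cut vertex.
Removing 5 increases the component count from 2 to 4, so 5 is a cut vertex.
Removing 8 increases the component count from 2 to 3, so 8 is a cut vertex.
Likewise 10, 11 are cut vertices.
By contrast removing 1 leaves 2 components; it is not a cut vertex. No other vertex is a cut vertex either.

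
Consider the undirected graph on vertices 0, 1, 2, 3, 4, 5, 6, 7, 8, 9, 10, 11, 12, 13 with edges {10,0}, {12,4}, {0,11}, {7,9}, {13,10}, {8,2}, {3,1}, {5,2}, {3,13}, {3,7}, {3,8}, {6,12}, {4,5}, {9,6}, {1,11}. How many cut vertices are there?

1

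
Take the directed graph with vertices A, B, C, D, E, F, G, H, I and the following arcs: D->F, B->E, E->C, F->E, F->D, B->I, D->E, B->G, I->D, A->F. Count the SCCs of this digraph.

8

{D, F} are all mutually reachable — one SCC of size 2.
{H} is an SCC by itself.
{C} is an SCC by itself.
{G} is an SCC by itself.
{E} is an SCC by itself.
(and 3 more singleton SCCs)
That gives 8 strongly connected components.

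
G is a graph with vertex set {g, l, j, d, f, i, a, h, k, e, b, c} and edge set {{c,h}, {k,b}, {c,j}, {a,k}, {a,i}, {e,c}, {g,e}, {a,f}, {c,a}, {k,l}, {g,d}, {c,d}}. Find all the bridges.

The edges on the cycle g-e-c-d-g are not bridges since each lies on that cycle.
But removing b–k disconnects b from k; removing a–k disconnects a from k; removing c–j disconnects c from j; removing c–h disconnects c from h — these are bridges.
In total 8 edges are bridges.

a-c, a-f, a-i, a-k, b-k, c-h, c-j, k-l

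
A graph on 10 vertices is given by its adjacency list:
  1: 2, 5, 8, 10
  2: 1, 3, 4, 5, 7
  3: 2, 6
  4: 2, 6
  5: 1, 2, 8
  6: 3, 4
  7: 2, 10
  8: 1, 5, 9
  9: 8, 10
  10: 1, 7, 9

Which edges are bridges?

none

The edges on the cycle 2-3-6-4-2 are not bridges since each lies on that cycle.
Every edge lies on some cycle, so there are no bridges.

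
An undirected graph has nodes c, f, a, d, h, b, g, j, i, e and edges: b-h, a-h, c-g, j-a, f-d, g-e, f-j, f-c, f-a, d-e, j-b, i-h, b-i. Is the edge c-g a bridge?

No

After removing c-g, the path c-f-d-e-g still connects them, so the edge is not a bridge.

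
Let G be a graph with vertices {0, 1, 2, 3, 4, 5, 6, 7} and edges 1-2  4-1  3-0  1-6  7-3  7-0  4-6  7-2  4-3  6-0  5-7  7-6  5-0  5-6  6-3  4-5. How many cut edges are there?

0

The edges on the cycle 7-6-3-0-7 are not bridges since each lies on that cycle.
Every edge lies on some cycle, so there are no bridges.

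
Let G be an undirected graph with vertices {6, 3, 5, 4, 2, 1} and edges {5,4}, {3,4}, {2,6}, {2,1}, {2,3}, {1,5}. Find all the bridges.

2-6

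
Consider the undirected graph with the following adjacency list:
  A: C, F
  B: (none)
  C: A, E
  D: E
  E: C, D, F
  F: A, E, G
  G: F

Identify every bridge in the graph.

D-E, F-G

The edges on the cycle E-C-A-F-E are not bridges since each lies on that cycle.
But removing F-G disconnects F from G; removing D-E disconnects D from E — these are bridges.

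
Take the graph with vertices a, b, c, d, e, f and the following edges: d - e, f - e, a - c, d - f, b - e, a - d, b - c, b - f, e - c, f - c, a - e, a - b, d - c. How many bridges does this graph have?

0

The edges on the cycle a-d-f-b-a are not bridges since each lies on that cycle.
Every edge lies on some cycle, so there are no bridges.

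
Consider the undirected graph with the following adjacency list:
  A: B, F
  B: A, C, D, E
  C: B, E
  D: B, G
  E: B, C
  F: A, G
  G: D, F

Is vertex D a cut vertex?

No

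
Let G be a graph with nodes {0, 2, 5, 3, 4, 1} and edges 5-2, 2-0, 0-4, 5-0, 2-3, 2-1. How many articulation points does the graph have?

2

Removing 0 increases the component count from 1 to 2, so 0 is a cut vertex.
Removing 2 increases the component count from 1 to 3, so 2 is a cut vertex.
By contrast removing 1 leaves 1 component; it is not a cut vertex. No other vertex is a cut vertex either.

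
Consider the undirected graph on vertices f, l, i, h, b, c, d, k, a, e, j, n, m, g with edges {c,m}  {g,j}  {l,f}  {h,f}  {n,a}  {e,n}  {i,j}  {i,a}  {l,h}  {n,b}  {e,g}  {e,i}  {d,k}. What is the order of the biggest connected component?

7

Starting from c we can reach c, m. That is one component of size 2.
Starting from d we can reach d, k. That is one component of size 2.
Starting from f we can reach f, h, l. That is one component of size 3.
Starting from a we can reach a, b, e, g, i, j, n. That is one component of size 7.
The largest has 7 vertices.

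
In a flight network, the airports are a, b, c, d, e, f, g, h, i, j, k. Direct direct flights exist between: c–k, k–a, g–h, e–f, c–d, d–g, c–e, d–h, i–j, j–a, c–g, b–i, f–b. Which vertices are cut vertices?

c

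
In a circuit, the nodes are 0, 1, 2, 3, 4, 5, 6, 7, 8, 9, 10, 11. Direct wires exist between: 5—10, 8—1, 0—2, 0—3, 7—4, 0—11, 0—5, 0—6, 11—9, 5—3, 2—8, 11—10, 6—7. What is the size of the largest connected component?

Starting from 0 we can reach 0, 1, 2, 3, 4, 5, 6, 7, 8, 9, 10, 11. That is one component of size 12.
The largest has 12 vertices.

12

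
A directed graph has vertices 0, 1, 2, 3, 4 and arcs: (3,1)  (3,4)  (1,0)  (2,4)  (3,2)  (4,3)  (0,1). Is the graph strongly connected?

No

There is no directed path from 1 to 4, so the graph is not strongly connected.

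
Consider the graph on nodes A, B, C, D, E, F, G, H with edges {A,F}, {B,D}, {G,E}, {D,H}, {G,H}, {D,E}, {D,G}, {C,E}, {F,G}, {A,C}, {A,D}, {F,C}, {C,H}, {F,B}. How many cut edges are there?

0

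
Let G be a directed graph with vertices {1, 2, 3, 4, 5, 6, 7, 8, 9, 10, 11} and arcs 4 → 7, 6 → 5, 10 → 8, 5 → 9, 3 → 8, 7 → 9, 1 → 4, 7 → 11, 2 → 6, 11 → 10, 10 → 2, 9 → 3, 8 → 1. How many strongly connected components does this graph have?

1

{1, 2, 3, 4, 5, 6, 7, 8, 9, 10, 11} are all mutually reachable — one SCC of size 11.
That gives 1 strongly connected component.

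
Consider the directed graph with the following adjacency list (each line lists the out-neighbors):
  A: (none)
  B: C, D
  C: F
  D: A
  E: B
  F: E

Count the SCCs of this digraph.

3

{B, C, E, F} are all mutually reachable — one SCC of size 4.
{D} is an SCC by itself.
{A} is an SCC by itself.
That gives 3 strongly connected components.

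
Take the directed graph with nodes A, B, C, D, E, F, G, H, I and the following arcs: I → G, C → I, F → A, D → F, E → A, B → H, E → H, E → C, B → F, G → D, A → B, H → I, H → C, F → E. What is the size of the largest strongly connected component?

9

{A, B, C, D, E, F, G, H, I} are all mutually reachable — one SCC of size 9.
The largest has 9 vertices.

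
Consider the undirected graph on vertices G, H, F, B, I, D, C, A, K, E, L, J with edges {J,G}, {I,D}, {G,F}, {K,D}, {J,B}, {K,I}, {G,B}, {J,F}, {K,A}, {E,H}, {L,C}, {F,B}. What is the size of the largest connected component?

4

Starting from C we can reach C, L. That is one component of size 2.
Starting from E we can reach E, H. That is one component of size 2.
Starting from A we can reach A, D, I, K. That is one component of size 4.
Starting from B we can reach B, F, G, J. That is one component of size 4.
The largest has 4 vertices.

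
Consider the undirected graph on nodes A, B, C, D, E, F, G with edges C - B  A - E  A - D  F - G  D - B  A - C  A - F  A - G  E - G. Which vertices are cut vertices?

Removing A increases the component count from 1 to 2, so A is a cut vertex.
By contrast removing E leaves 1 component; it is not a cut vertex. No other vertex is a cut vertex either.

A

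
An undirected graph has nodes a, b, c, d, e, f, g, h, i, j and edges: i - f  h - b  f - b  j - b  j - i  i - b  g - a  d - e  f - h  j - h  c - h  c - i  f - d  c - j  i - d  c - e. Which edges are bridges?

a-g

The edges on the cycle c-j-i-f-d-e-c are not bridges since each lies on that cycle.
But removing g - a disconnects g from a — this is a bridge.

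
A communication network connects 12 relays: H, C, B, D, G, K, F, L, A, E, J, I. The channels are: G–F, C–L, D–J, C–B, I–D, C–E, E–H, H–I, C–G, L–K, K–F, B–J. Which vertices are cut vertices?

C

Removing C increases the component count from 2 to 3, so C is a cut vertex.
By contrast removing B leaves 2 components; it is not a cut vertex. No other vertex is a cut vertex either.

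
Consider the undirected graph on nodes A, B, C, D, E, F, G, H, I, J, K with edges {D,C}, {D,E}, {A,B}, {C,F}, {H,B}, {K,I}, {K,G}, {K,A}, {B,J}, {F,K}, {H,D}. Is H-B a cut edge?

No

After removing H-B, the path H-D-C-F-K-A-B still connects them, so the edge is not a bridge.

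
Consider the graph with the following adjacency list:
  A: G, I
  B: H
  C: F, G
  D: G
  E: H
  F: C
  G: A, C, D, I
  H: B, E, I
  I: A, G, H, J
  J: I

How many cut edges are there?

The edges on the cycle I-G-A-I are not bridges since each lies on that cycle.
But removing G-D disconnects G from D; removing C-F disconnects C from F; removing I-H disconnects I from H; removing H-E disconnects H from E — these are bridges.
In total 7 edges are bridges.

7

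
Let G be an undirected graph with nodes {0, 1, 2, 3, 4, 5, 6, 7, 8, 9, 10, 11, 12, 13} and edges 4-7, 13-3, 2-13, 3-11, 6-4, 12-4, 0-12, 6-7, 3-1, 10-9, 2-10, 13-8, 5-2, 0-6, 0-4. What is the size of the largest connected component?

9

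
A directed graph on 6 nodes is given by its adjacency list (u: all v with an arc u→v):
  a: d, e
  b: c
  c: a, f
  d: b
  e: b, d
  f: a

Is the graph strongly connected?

From a we can reach every vertex (a, b, c, d, e, f), and every vertex can reach a (a, b, c, d, e, f). So the whole graph is one strongly connected component.

Yes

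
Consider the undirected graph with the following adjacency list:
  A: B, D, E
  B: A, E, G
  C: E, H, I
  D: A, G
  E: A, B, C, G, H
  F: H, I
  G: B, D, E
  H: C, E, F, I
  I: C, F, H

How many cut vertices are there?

1

Removing E increases the component count from 1 to 2, so E is a cut vertex.
By contrast removing F leaves 1 component; it is not a cut vertex. No other vertex is a cut vertex either.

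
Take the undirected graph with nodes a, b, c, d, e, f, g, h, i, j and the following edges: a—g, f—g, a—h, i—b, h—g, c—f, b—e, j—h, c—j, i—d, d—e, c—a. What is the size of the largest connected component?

6

Starting from b we can reach b, d, e, i. That is one component of size 4.
Starting from a we can reach a, c, f, g, h, j. That is one component of size 6.
The largest has 6 vertices.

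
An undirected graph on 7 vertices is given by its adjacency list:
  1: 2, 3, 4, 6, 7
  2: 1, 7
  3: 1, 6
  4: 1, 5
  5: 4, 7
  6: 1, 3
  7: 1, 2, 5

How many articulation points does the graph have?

Removing 1 increases the component count from 1 to 2, so 1 is a cut vertex.
By contrast removing 5 leaves 1 component; it is not a cut vertex. No other vertex is a cut vertex either.

1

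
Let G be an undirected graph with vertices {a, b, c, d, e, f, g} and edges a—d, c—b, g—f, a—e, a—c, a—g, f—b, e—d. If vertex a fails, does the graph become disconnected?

Yes

Deleting a raises the number of components from 1 to 2, so a is a cut vertex.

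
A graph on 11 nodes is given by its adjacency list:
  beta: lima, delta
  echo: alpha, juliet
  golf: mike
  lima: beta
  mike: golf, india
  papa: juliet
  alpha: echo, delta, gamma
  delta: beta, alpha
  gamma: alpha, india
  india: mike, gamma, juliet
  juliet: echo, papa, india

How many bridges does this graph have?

6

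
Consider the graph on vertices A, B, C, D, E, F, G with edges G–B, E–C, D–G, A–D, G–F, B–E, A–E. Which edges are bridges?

C-E, F-G

The edges on the cycle A-D-G-B-E-A are not bridges since each lies on that cycle.
But removing E–C disconnects E from C; removing G–F disconnects G from F — these are bridges.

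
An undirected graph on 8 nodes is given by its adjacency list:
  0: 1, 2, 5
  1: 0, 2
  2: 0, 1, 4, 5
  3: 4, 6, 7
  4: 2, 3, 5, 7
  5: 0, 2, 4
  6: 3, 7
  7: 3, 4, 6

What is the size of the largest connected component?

8

Starting from 0 we can reach 0, 1, 2, 3, 4, 5, 6, 7. That is one component of size 8.
The largest has 8 vertices.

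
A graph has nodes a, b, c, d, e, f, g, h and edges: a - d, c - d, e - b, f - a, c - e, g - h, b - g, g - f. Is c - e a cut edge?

No

After removing c - e, the path c-d-a-f-g-b-e still connects them, so the edge is not a bridge.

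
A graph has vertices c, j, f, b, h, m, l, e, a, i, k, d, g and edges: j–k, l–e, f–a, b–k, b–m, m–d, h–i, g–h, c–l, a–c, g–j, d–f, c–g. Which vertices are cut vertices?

c, g, h, l

Removing c increases the component count from 1 to 2, so c is a cut vertex.
Removing g increases the component count from 1 to 2, so g is a cut vertex.
Removing h increases the component count from 1 to 2, so h is a cut vertex.
Likewise l is a cut vertex.
By contrast removing i leaves 1 component; it is not a cut vertex. No other vertex is a cut vertex either.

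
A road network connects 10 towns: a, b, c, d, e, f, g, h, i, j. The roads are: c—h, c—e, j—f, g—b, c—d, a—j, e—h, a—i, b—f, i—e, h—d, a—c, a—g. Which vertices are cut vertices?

Removing a increases the component count from 1 to 2, so a is a cut vertex.
By contrast removing h leaves 1 component; it is not a cut vertex. No other vertex is a cut vertex either.

a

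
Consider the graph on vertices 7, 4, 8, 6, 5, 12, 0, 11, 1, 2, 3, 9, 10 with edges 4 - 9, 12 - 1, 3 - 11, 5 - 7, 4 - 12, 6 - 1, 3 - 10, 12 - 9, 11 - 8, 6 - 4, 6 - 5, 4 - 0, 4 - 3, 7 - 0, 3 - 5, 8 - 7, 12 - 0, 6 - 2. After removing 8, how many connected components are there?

1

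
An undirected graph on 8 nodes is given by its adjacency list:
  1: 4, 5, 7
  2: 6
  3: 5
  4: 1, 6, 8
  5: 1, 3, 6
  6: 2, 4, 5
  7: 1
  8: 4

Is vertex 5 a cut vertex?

Yes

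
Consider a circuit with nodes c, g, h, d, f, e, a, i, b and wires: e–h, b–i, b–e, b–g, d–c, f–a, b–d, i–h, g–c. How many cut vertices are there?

1

Removing b increases the component count from 2 to 3, so b is a cut vertex.
By contrast removing e leaves 2 components; it is not a cut vertex. No other vertex is a cut vertex either.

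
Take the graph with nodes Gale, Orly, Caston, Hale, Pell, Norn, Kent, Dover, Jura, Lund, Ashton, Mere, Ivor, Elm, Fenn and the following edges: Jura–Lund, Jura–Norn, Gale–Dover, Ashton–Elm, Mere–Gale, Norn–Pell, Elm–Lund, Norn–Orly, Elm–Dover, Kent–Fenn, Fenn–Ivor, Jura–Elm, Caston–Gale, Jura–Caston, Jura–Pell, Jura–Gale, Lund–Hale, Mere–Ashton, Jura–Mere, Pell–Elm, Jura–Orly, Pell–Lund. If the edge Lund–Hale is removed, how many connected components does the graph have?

3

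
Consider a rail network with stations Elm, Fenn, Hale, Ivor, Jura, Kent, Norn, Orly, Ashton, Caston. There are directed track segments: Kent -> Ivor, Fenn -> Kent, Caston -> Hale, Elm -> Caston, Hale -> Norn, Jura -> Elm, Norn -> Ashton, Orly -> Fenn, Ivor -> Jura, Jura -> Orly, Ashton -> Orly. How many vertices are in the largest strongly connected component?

10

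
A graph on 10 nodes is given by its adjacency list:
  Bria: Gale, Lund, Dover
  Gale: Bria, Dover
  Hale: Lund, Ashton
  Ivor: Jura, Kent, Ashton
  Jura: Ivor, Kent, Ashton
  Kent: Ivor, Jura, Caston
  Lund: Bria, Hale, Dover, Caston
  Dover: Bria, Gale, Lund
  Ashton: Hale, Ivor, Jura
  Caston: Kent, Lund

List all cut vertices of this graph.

Removing Lund increases the component count from 1 to 2, so Lund is a cut vertex.
By contrast removing Caston leaves 1 component; it is not a cut vertex. No other vertex is a cut vertex either.

Lund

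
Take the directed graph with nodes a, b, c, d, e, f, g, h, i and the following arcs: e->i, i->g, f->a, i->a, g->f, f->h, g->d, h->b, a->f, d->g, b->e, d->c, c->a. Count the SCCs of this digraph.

1

{a, b, c, d, e, f, g, h, i} are all mutually reachable — one SCC of size 9.
That gives 1 strongly connected component.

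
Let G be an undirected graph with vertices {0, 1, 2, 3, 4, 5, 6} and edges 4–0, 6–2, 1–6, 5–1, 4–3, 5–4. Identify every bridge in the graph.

0-4, 1-5, 1-6, 2-6, 3-4, 4-5

removing 0–4 disconnects 0 from 4; removing 3–4 disconnects 3 from 4; removing 2–6 disconnects 2 from 6; removing 1–6 disconnects 1 from 6 — these are bridges.
In total 6 edges are bridges.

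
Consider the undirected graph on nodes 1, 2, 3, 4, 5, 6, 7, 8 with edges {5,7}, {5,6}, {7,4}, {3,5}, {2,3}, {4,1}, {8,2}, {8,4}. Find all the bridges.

The edges on the cycle 8-2-3-5-7-4-8 are not bridges since each lies on that cycle.
But removing 4 - 1 disconnects 4 from 1; removing 5 - 6 disconnects 5 from 6 — these are bridges.

1-4, 5-6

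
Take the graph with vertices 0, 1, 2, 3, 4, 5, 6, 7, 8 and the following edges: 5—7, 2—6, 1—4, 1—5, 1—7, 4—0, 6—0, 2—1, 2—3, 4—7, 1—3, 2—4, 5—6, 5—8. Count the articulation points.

1

Removing 5 increases the component count from 1 to 2, so 5 is a cut vertex.
By contrast removing 1 leaves 1 component; it is not a cut vertex. No other vertex is a cut vertex either.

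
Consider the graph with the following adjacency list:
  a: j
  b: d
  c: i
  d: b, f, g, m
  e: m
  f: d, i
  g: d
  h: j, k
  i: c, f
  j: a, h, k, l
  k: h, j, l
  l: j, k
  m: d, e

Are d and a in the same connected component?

No

The component containing d is {b, c, d, e, f, g, i, m}, and a is not in it.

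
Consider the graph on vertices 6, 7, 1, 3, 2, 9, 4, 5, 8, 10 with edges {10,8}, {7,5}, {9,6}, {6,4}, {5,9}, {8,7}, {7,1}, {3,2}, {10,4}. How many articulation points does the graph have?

Removing 7 increases the component count from 2 to 3, so 7 is a cut vertex.
By contrast removing 3 leaves 2 components; it is not a cut vertex. No other vertex is a cut vertex either.

1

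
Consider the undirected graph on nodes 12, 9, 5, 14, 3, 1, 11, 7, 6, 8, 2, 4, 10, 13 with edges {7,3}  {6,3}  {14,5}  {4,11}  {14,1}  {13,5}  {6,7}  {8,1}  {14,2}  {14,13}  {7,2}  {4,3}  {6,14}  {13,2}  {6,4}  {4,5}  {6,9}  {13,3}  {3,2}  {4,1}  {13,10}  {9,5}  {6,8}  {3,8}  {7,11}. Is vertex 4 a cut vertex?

No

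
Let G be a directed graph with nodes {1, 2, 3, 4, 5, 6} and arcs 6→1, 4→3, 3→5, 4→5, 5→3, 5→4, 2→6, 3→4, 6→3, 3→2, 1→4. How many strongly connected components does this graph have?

{1, 2, 3, 4, 5, 6} are all mutually reachable — one SCC of size 6.
That gives 1 strongly connected component.

1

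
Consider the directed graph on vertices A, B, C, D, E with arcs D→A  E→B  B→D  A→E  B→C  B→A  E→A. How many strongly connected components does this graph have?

2

{A, B, D, E} are all mutually reachable — one SCC of size 4.
{C} is an SCC by itself.
That gives 2 strongly connected components.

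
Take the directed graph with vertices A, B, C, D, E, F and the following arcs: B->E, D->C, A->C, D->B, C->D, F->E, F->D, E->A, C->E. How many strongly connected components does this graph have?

2

{A, B, C, D, E} are all mutually reachable — one SCC of size 5.
{F} is an SCC by itself.
That gives 2 strongly connected components.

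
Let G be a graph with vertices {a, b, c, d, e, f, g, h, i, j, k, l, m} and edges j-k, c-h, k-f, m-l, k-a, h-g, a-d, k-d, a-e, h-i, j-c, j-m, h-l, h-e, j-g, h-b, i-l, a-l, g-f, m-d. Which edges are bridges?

The edges on the cycle j-c-h-g-f-k-j are not bridges since each lies on that cycle.
But removing b-h disconnects b from h — this is a bridge.

b-h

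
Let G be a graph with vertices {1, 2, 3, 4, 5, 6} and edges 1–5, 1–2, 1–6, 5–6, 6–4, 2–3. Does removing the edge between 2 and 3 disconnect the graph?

Yes

Removing 2–3 leaves no path between 2 and 3: the component count goes from 1 to 2. So it is a bridge.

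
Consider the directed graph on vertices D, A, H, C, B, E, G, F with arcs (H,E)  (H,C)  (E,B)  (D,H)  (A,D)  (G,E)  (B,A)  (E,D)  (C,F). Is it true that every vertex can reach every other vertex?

No

There is no directed path from E to G, so the graph is not strongly connected.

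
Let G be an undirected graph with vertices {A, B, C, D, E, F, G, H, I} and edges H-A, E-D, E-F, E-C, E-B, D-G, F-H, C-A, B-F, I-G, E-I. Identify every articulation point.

Removing E increases the component count from 1 to 2, so E is a cut vertex.
By contrast removing F leaves 1 component; it is not a cut vertex. No other vertex is a cut vertex either.

E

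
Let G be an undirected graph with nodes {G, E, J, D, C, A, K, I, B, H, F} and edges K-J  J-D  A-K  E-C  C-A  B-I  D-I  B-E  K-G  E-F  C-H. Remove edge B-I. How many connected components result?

B and I are still connected via B-E-C-A-K-J-D-I, so the component count stays at 1.

1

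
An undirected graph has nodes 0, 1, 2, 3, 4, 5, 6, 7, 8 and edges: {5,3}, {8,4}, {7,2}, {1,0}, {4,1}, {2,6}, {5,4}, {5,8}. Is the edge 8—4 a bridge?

No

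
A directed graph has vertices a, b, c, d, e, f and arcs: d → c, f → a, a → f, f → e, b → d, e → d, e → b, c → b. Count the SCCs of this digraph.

{b, c, d} are all mutually reachable — one SCC of size 3.
{a, f} are all mutually reachable — one SCC of size 2.
{e} is an SCC by itself.
That gives 3 strongly connected components.

3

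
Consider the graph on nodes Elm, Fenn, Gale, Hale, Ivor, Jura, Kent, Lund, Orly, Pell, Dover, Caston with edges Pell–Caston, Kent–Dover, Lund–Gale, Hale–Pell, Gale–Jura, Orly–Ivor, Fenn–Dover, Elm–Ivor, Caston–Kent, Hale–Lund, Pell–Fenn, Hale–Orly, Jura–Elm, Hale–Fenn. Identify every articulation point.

Removing Hale increases the component count from 1 to 2, so Hale is a cut vertex.
By contrast removing Ivor leaves 1 component; it is not a cut vertex. No other vertex is a cut vertex either.

Hale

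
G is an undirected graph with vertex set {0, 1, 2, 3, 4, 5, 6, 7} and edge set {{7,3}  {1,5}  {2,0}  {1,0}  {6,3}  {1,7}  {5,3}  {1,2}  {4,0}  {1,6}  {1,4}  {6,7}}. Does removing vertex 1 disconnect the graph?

Yes

Deleting 1 raises the number of components from 1 to 2, so 1 is a cut vertex.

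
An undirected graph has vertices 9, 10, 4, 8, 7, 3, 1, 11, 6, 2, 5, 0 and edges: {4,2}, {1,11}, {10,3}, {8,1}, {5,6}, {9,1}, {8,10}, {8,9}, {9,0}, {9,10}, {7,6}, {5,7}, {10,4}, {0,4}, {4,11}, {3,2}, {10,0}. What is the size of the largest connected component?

9

Starting from 5 we can reach 5, 6, 7. That is one component of size 3.
Starting from 0 we can reach 0, 1, 2, 3, 4, 8, 9, 10, 11. That is one component of size 9.
The largest has 9 vertices.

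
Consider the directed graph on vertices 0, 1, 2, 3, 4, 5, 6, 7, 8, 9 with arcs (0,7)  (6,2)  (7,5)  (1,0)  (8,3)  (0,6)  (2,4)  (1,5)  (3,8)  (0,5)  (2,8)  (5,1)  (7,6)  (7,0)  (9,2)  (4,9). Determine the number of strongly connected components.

{0, 1, 5, 7} are all mutually reachable — one SCC of size 4.
{2, 4, 9} are all mutually reachable — one SCC of size 3.
{3, 8} are all mutually reachable — one SCC of size 2.
{6} is an SCC by itself.
That gives 4 strongly connected components.

4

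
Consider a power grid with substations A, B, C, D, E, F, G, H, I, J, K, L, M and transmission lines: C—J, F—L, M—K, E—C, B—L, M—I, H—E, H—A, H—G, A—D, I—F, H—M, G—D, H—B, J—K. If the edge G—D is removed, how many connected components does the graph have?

1

G and D are still connected via G-H-A-D, so the component count stays at 1.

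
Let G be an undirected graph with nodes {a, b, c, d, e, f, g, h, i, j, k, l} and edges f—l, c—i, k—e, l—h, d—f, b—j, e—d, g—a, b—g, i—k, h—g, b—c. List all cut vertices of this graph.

b, g

Removing b increases the component count from 1 to 2, so b is a cut vertex.
Removing g increases the component count from 1 to 2, so g is a cut vertex.
By contrast removing d leaves 1 component; it is not a cut vertex. No other vertex is a cut vertex either.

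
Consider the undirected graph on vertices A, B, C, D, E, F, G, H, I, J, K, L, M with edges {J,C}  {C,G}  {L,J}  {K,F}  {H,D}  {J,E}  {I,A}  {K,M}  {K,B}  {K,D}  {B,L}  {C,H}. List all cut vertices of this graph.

C, J, K

Removing C increases the component count from 2 to 3, so C is a cut vertex.
Removing J increases the component count from 2 to 3, so J is a cut vertex.
Removing K increases the component count from 2 to 4, so K is a cut vertex.
By contrast removing F leaves 2 components; it is not a cut vertex. No other vertex is a cut vertex either.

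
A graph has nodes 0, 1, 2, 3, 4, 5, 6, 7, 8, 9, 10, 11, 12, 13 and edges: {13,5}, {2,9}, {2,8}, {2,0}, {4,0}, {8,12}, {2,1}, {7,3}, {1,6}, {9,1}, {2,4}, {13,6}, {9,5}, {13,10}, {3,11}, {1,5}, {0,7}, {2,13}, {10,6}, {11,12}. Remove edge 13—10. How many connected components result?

1

13 and 10 are still connected via 13-6-10, so the component count stays at 1.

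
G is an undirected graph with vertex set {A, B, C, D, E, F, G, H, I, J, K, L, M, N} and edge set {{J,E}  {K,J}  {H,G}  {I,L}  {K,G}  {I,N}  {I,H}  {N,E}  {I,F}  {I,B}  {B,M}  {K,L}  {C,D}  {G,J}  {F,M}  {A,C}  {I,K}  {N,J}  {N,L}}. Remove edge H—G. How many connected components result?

H and G are still connected via H-I-K-G, so the component count stays at 2.

2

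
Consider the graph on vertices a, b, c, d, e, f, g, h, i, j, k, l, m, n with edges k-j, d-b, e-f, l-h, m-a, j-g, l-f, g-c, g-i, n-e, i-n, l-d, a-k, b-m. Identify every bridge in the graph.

c-g, h-l

The edges on the cycle l-d-b-m-a-k-j-g-i-n-e-f-l are not bridges since each lies on that cycle.
But removing l-h disconnects l from h; removing c-g disconnects c from g — these are bridges.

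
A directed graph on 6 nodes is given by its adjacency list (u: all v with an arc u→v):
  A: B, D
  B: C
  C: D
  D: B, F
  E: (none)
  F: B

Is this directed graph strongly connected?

There is no directed path from F to E, so the graph is not strongly connected.

No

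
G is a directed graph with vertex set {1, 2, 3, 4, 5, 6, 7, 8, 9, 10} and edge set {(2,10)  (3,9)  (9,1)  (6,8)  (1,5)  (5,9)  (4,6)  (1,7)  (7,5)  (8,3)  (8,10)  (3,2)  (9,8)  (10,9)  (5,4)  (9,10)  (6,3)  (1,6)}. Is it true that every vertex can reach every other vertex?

From 4 we can reach every vertex (1, 2, 3, 4, 5, 6, 7, 8, 9, 10), and every vertex can reach 4 (1, 2, 3, 4, 5, 6, 7, 8, 9, 10). So the whole graph is one strongly connected component.

Yes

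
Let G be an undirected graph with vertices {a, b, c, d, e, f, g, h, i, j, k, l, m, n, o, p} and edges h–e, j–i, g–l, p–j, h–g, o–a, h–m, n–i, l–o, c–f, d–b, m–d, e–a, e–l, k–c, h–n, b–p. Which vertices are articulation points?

Removing c increases the component count from 2 to 3, so c is a cut vertex.
Removing h increases the component count from 2 to 3, so h is a cut vertex.
By contrast removing g leaves 2 components; it is not a cut vertex. No other vertex is a cut vertex either.

c, h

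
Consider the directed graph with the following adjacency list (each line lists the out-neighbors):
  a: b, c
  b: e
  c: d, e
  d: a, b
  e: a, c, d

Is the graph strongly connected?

Yes

From b we can reach every vertex (a, b, c, d, e), and every vertex can reach b (a, b, c, d, e). So the whole graph is one strongly connected component.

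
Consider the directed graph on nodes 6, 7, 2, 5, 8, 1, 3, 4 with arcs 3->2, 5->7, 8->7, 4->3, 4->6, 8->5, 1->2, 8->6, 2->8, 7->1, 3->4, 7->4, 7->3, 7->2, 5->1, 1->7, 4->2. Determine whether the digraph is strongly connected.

No

There is no directed path from 6 to 8, so the graph is not strongly connected.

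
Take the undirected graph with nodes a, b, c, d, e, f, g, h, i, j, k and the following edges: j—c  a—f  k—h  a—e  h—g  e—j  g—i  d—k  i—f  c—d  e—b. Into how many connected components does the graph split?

1

Starting from a we can reach a, b, c, d, e, f, g, h, i, j, k. That is one component of size 11.
Total: 1 component.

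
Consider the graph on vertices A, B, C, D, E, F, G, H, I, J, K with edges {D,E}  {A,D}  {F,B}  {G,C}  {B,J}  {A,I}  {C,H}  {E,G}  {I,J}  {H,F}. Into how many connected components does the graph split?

2

K is isolated — a component by itself.
Starting from A we can reach A, B, C, D, E, F, G, H, I, J. That is one component of size 10.
Total: 2 components.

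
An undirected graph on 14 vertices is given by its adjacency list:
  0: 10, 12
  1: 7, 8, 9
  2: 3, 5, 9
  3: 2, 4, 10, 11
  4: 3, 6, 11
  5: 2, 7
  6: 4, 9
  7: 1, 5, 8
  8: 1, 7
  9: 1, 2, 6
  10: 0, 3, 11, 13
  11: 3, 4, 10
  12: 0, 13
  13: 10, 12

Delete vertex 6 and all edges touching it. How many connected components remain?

With 6 gone, the remaining components are: {0, 1, 2, 3, 4, 5, 7, 8, 9, 10, 11, 12, 13}.
That is 1 component.

1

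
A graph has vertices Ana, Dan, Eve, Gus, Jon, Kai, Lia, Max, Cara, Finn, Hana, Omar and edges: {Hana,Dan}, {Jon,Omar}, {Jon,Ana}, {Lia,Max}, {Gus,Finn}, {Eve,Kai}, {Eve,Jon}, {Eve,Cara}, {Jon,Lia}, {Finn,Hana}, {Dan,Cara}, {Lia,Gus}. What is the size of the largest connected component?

12

Starting from Ana we can reach Ana, Dan, Eve, Gus, Jon, Kai, Lia, Max, Cara, Finn, Hana, Omar. That is one component of size 12.
The largest has 12 vertices.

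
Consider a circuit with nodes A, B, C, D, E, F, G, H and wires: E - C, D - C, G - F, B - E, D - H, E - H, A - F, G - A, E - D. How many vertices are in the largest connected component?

5

Starting from A we can reach A, F, G. That is one component of size 3.
Starting from B we can reach B, C, D, E, H. That is one component of size 5.
The largest has 5 vertices.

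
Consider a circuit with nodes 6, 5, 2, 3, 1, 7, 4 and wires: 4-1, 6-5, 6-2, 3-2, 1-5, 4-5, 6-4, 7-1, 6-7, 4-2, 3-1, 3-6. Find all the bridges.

The edges on the cycle 4-1-5-4 are not bridges since each lies on that cycle.
Every edge lies on some cycle, so there are no bridges.

none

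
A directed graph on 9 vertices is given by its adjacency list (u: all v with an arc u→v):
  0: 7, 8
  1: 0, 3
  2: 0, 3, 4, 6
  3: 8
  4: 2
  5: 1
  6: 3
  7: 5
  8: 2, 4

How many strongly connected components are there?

1

{0, 1, 2, 3, 4, 5, 6, 7, 8} are all mutually reachable — one SCC of size 9.
That gives 1 strongly connected component.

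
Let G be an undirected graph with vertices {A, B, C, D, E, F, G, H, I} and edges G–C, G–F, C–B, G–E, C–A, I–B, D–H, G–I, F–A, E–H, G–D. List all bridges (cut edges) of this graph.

The edges on the cycle G-E-H-D-G are not bridges since each lies on that cycle.
Every edge lies on some cycle, so there are no bridges.

none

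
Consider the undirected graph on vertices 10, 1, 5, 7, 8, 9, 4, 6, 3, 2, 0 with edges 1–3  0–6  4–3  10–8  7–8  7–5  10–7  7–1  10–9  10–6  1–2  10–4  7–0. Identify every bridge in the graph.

1-2, 10-9, 5-7

The edges on the cycle 10-7-1-3-4-10 are not bridges since each lies on that cycle.
But removing 5–7 disconnects 5 from 7; removing 2–1 disconnects 2 from 1; removing 9–10 disconnects 9 from 10 — these are bridges.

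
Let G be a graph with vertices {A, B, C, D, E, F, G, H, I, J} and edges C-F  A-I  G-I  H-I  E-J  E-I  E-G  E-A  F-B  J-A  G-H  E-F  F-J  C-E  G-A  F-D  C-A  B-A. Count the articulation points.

1

Removing F increases the component count from 1 to 2, so F is a cut vertex.
By contrast removing A leaves 1 component; it is not a cut vertex. No other vertex is a cut vertex either.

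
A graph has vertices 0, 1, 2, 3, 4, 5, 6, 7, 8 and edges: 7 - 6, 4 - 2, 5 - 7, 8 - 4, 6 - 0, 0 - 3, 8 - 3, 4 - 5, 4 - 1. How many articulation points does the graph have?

1

Removing 4 increases the component count from 1 to 3, so 4 is a cut vertex.
By contrast removing 2 leaves 1 component; it is not a cut vertex. No other vertex is a cut vertex either.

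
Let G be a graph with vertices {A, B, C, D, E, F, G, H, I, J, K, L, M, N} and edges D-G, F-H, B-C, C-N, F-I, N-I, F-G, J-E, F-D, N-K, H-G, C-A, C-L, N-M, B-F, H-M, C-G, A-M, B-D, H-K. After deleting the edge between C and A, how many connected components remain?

2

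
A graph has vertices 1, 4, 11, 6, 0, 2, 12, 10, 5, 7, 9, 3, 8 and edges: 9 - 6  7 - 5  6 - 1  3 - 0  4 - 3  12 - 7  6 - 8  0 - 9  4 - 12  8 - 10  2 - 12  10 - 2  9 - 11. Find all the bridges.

The edges on the cycle 4-3-0-9-6-8-10-2-12-4 are not bridges since each lies on that cycle.
But removing 1 - 6 disconnects 1 from 6; removing 11 - 9 disconnects 11 from 9; removing 7 - 5 disconnects 7 from 5; removing 12 - 7 disconnects 12 from 7 — these are bridges.

1-6, 11-9, 12-7, 5-7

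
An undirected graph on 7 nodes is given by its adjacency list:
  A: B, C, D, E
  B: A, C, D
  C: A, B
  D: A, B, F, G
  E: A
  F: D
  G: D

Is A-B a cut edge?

No

After removing A-B, the path A-D-B still connects them, so the edge is not a bridge.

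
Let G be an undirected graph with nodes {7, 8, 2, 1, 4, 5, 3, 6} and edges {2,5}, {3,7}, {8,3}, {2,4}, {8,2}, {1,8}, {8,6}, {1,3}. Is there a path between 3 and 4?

Yes

From 3 we can reach 1, 2, 3, 4, 5, 6, 7, 8, which includes 4.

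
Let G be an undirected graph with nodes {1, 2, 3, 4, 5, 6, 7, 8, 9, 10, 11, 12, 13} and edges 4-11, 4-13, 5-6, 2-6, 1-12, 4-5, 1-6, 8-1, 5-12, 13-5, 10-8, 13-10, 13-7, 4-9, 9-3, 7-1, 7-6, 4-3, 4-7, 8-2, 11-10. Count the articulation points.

1

Removing 4 increases the component count from 1 to 2, so 4 is a cut vertex.
By contrast removing 5 leaves 1 component; it is not a cut vertex. No other vertex is a cut vertex either.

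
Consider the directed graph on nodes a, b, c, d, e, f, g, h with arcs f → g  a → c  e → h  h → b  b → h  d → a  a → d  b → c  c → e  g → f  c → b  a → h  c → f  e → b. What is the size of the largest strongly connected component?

4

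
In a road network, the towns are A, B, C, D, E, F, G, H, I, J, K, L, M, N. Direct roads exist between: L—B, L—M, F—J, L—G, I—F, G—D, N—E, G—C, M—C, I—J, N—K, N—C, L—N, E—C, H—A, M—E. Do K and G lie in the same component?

Yes

From K we can reach B, C, D, E, G, K, L, M, N, which includes G.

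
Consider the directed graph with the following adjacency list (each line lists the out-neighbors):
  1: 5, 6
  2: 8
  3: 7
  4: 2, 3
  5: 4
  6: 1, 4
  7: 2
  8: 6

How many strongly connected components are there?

{1, 2, 3, 4, 5, 6, 7, 8} are all mutually reachable — one SCC of size 8.
That gives 1 strongly connected component.

1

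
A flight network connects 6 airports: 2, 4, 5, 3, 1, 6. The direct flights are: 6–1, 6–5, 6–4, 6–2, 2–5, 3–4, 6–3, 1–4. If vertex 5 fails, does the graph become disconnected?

No

Deleting 5 leaves 1 component (was 1) (its neighbors 2, 6 remain connected to each other), so 5 is not a cut vertex.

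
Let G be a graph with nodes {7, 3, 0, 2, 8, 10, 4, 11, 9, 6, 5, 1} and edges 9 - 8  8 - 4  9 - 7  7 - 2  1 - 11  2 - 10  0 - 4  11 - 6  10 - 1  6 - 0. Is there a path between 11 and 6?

From 11 we can reach 0, 1, 2, 4, 6, 7, 8, 9, 10, 11, which includes 6.

Yes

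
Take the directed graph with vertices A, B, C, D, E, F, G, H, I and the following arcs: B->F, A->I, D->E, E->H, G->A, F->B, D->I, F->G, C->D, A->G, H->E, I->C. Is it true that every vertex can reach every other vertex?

There is no directed path from H to B, so the graph is not strongly connected.

No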